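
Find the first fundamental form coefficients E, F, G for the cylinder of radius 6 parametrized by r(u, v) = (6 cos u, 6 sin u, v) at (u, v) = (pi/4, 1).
E = 36;  F = 0;  G = 1

Partials: r_u = (-6*sin(u), 6*cos(u), 0), r_v = (0, 0, 1). As functions of (u, v):
  E = r_u · r_u = 36,
  F = r_u · r_v = 0,
  G = r_v · r_v = 1.
Evaluating at (u, v) = (pi/4, 1): E = 36, F = 0, G = 1.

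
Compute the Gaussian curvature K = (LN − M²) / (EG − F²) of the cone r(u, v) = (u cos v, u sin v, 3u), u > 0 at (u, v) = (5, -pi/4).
K = 0

Coefficients of the first fundamental form: E = 10, F = 0, G = u^2.
Coefficients of the second fundamental form: L = 0, M = 0, N = 3*sqrt(10)*u^2/(10*Abs(u)).
Assemble K = (LN − M²)/(EG − F²) = 0. At (u, v) = (5, -pi/4): K = 0.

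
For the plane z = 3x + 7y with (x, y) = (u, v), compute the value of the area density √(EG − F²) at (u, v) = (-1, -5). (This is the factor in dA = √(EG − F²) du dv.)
√(EG − F²)|_{(-1, -5)} = sqrt(59)

E = 10, F = 21, G = 50, so EG − F² = 59. Taking the positive square root: √(EG − F²) = sqrt(59). At (u, v) = (-1, -5): sqrt(59).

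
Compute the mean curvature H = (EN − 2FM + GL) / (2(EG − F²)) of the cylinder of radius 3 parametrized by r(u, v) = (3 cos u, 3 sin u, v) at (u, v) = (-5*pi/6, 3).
H = -1/6

With E = 9, F = 0, G = 1, L = -3, M = 0, N = 0, assemble
  H = (EN − 2FM + GL) / (2(EG − F²)) = -1/6.
At (u, v) = (-5*pi/6, 3): H = -1/6.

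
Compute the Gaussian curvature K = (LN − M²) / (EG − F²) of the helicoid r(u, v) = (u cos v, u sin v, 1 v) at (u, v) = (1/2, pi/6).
K = -16/25

Coefficients of the first fundamental form: E = 1, F = 0, G = u^2 + 1.
Coefficients of the second fundamental form: L = 0, M = -1/sqrt(u^2 + 1), N = 0.
Assemble K = (LN − M²)/(EG − F²) = -1/(u^2 + 1)^2. At (u, v) = (1/2, pi/6): K = -16/25.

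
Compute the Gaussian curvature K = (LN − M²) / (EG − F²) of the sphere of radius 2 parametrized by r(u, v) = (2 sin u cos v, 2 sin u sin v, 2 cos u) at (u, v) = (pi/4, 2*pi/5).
K = 1/4

Coefficients of the first fundamental form: E = 4, F = 0, G = 4*sin(u)^2.
Coefficients of the second fundamental form: L = -2*sin(u)/Abs(sin(u)), M = 0, N = -2*sin(u)^3/Abs(sin(u)).
Assemble K = (LN − M²)/(EG − F²) = 1/4. At (u, v) = (pi/4, 2*pi/5): K = 1/4.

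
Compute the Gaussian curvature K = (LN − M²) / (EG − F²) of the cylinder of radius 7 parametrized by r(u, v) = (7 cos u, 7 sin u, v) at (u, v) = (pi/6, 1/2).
K = 0

Coefficients of the first fundamental form: E = 49, F = 0, G = 1.
Coefficients of the second fundamental form: L = -7, M = 0, N = 0.
Assemble K = (LN − M²)/(EG − F²) = 0. At (u, v) = (pi/6, 1/2): K = 0.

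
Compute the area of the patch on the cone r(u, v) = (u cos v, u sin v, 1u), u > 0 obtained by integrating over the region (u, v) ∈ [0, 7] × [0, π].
Area = 49*sqrt(2)*pi/2

Area = ∫∫ √(EG − F²) du dv with √(EG − F²) = sqrt(2)*Abs(u). Integrating over [0, 7] × [0, π] gives 49*sqrt(2)*pi/2.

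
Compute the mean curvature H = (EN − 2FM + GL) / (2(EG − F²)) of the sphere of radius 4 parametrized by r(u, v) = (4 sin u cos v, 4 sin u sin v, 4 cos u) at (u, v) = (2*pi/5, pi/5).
H = -1/4

With E = 16, F = 0, G = 16*sin(u)^2, L = -4*sin(u)/Abs(sin(u)), M = 0, N = -4*sin(u)^3/Abs(sin(u)), assemble
  H = (EN − 2FM + GL) / (2(EG − F²)) = -sin(u)/(4*Abs(sin(u))).
At (u, v) = (2*pi/5, pi/5): H = -1/4.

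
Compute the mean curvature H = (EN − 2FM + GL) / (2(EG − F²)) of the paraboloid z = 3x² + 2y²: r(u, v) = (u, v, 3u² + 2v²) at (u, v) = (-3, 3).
H = 155*sqrt(469)/31423

With E = 36*u^2 + 1, F = 24*u*v, G = 16*v^2 + 1, L = 6/sqrt(36*u^2 + 16*v^2 + 1), M = 0, N = 4/sqrt(36*u^2 + 16*v^2 + 1), assemble
  H = (EN − 2FM + GL) / (2(EG − F²)) = (72*u^2 + 48*v^2 + 5)/(36*u^2 + 16*v^2 + 1)^(3/2).
At (u, v) = (-3, 3): H = 155*sqrt(469)/31423.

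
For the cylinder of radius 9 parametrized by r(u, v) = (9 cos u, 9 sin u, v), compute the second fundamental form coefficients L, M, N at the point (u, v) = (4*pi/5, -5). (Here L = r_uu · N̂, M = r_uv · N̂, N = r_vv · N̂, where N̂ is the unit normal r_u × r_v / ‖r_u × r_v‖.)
L = -9;  M = 0;  N = 0

Compute the unit normal N̂(u, v) = (cos(u), sin(u), 0), and the second partials r_uu, r_uv, r_vv. Take dot products:
  L(u, v) = r_uu · N̂ = -9,
  M(u, v) = r_uv · N̂ = 0,
  N(u, v) = r_vv · N̂ = 0.
Evaluating at (u, v) = (4*pi/5, -5):
  L = -9, M = 0, N = 0.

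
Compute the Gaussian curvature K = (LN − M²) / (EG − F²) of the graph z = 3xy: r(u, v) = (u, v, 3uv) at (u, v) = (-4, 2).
K = -9/32761

Coefficients of the first fundamental form: E = 9*v^2 + 1, F = 9*u*v, G = 9*u^2 + 1.
Coefficients of the second fundamental form: L = 0, M = 3/sqrt(9*u^2 + 9*v^2 + 1), N = 0.
Assemble K = (LN − M²)/(EG − F²) = -9/(81*u^4 + 162*u^2*v^2 + 18*u^2 + 81*v^4 + 18*v^2 + 1). At (u, v) = (-4, 2): K = -9/32761.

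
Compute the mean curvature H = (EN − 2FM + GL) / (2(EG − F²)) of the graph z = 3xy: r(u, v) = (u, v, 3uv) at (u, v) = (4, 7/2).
H = -3024*sqrt(1021)/1042441

With E = 9*v^2 + 1, F = 9*u*v, G = 9*u^2 + 1, L = 0, M = 3/sqrt(9*u^2 + 9*v^2 + 1), N = 0, assemble
  H = (EN − 2FM + GL) / (2(EG − F²)) = -27*u*v/(9*u^2 + 9*v^2 + 1)^(3/2).
At (u, v) = (4, 7/2): H = -3024*sqrt(1021)/1042441.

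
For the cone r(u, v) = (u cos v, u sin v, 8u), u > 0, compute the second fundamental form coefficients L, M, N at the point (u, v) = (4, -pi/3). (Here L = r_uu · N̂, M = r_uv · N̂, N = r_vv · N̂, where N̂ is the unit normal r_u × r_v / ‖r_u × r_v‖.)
L = 0;  M = 0;  N = 32*sqrt(65)/65

Compute the unit normal N̂(u, v) = (-8*sqrt(65)*u*cos(v)/(65*Abs(u)), -8*sqrt(65)*u*sin(v)/(65*Abs(u)), sqrt(65)*u/(65*Abs(u))), and the second partials r_uu, r_uv, r_vv. Take dot products:
  L(u, v) = r_uu · N̂ = 0,
  M(u, v) = r_uv · N̂ = 0,
  N(u, v) = r_vv · N̂ = 8*sqrt(65)*u^2/(65*Abs(u)).
Evaluating at (u, v) = (4, -pi/3):
  L = 0, M = 0, N = 32*sqrt(65)/65.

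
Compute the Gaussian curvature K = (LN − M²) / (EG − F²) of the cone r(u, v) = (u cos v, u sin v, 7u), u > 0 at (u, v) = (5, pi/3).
K = 0

Coefficients of the first fundamental form: E = 50, F = 0, G = u^2.
Coefficients of the second fundamental form: L = 0, M = 0, N = 7*sqrt(2)*u^2/(10*Abs(u)).
Assemble K = (LN − M²)/(EG − F²) = 0. At (u, v) = (5, pi/3): K = 0.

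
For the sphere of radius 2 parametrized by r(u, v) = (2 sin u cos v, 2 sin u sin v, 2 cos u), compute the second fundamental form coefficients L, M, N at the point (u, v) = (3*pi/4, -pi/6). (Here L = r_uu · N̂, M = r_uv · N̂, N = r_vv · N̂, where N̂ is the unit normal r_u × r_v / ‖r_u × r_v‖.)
L = -2;  M = 0;  N = -1

Compute the unit normal N̂(u, v) = (sin(u)^2*cos(v)/Abs(sin(u)), sin(u)^2*sin(v)/Abs(sin(u)), sin(2*u)/(2*Abs(sin(u)))), and the second partials r_uu, r_uv, r_vv. Take dot products:
  L(u, v) = r_uu · N̂ = -2*sin(u)/Abs(sin(u)),
  M(u, v) = r_uv · N̂ = 0,
  N(u, v) = r_vv · N̂ = -2*sin(u)^3/Abs(sin(u)).
Evaluating at (u, v) = (3*pi/4, -pi/6):
  L = -2, M = 0, N = -1.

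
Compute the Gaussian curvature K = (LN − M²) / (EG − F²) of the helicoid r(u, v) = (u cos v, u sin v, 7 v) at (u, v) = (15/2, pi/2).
K = -784/177241

Coefficients of the first fundamental form: E = 1, F = 0, G = u^2 + 49.
Coefficients of the second fundamental form: L = 0, M = -7/sqrt(u^2 + 49), N = 0.
Assemble K = (LN − M²)/(EG − F²) = -49/(u^2 + 49)^2. At (u, v) = (15/2, pi/2): K = -784/177241.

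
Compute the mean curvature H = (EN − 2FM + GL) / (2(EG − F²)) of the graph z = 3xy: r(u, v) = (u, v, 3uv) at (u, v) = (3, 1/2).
H = -324*sqrt(337)/113569

With E = 9*v^2 + 1, F = 9*u*v, G = 9*u^2 + 1, L = 0, M = 3/sqrt(9*u^2 + 9*v^2 + 1), N = 0, assemble
  H = (EN − 2FM + GL) / (2(EG − F²)) = -27*u*v/(9*u^2 + 9*v^2 + 1)^(3/2).
At (u, v) = (3, 1/2): H = -324*sqrt(337)/113569.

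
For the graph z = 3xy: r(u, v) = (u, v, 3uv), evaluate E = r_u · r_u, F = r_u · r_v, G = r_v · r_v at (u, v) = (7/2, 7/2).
E = 445/4;  F = 441/4;  G = 445/4

Partials: r_u = (1, 0, 3*v), r_v = (0, 1, 3*u). As functions of (u, v):
  E = r_u · r_u = 9*v^2 + 1,
  F = r_u · r_v = 9*u*v,
  G = r_v · r_v = 9*u^2 + 1.
Evaluating at (u, v) = (7/2, 7/2): E = 445/4, F = 441/4, G = 445/4.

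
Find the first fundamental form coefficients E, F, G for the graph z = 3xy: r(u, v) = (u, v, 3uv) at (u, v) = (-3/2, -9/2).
E = 733/4;  F = 243/4;  G = 85/4

Partials: r_u = (1, 0, 3*v), r_v = (0, 1, 3*u). As functions of (u, v):
  E = r_u · r_u = 9*v^2 + 1,
  F = r_u · r_v = 9*u*v,
  G = r_v · r_v = 9*u^2 + 1.
Evaluating at (u, v) = (-3/2, -9/2): E = 733/4, F = 243/4, G = 85/4.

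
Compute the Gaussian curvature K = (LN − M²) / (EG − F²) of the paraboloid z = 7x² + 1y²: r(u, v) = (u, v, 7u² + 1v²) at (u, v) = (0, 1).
K = 28/25

Coefficients of the first fundamental form: E = 196*u^2 + 1, F = 28*u*v, G = 4*v^2 + 1.
Coefficients of the second fundamental form: L = 14/sqrt(196*u^2 + 4*v^2 + 1), M = 0, N = 2/sqrt(196*u^2 + 4*v^2 + 1).
Assemble K = (LN − M²)/(EG − F²) = 28/(38416*u^4 + 1568*u^2*v^2 + 392*u^2 + 16*v^4 + 8*v^2 + 1). At (u, v) = (0, 1): K = 28/25.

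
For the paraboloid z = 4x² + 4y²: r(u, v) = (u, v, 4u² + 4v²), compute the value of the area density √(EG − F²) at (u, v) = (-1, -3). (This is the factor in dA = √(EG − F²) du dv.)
√(EG − F²)|_{(-1, -3)} = sqrt(641)

E = 64*u^2 + 1, F = 64*u*v, G = 64*v^2 + 1, so EG − F² = 64*u^2 + 64*v^2 + 1. Taking the positive square root: √(EG − F²) = sqrt(64*u^2 + 64*v^2 + 1). At (u, v) = (-1, -3): sqrt(641).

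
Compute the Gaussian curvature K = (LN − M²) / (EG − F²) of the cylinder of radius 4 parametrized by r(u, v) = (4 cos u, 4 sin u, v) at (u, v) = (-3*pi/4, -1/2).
K = 0

Coefficients of the first fundamental form: E = 16, F = 0, G = 1.
Coefficients of the second fundamental form: L = -4, M = 0, N = 0.
Assemble K = (LN − M²)/(EG − F²) = 0. At (u, v) = (-3*pi/4, -1/2): K = 0.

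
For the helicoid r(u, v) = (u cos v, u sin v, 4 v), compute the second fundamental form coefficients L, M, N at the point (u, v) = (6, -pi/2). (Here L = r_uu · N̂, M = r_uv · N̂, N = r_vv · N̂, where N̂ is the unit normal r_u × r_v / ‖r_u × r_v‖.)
L = 0;  M = -2*sqrt(13)/13;  N = 0

Compute the unit normal N̂(u, v) = (4*sin(v)/sqrt(u^2 + 16), -4*cos(v)/sqrt(u^2 + 16), u/sqrt(u^2 + 16)), and the second partials r_uu, r_uv, r_vv. Take dot products:
  L(u, v) = r_uu · N̂ = 0,
  M(u, v) = r_uv · N̂ = -4/sqrt(u^2 + 16),
  N(u, v) = r_vv · N̂ = 0.
Evaluating at (u, v) = (6, -pi/2):
  L = 0, M = -2*sqrt(13)/13, N = 0.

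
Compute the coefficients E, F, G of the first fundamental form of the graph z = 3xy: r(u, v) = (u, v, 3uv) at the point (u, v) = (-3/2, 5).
E = 226;  F = -135/2;  G = 85/4

Partials: r_u = (1, 0, 3*v), r_v = (0, 1, 3*u). As functions of (u, v):
  E = r_u · r_u = 9*v^2 + 1,
  F = r_u · r_v = 9*u*v,
  G = r_v · r_v = 9*u^2 + 1.
Evaluating at (u, v) = (-3/2, 5): E = 226, F = -135/2, G = 85/4.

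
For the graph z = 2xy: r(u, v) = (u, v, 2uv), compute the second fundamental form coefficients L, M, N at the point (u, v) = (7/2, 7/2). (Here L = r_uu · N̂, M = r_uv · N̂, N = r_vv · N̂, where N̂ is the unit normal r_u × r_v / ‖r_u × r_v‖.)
L = 0;  M = 2*sqrt(11)/33;  N = 0

Compute the unit normal N̂(u, v) = (-2*v/sqrt(4*u^2 + 4*v^2 + 1), -2*u/sqrt(4*u^2 + 4*v^2 + 1), 1/sqrt(4*u^2 + 4*v^2 + 1)), and the second partials r_uu, r_uv, r_vv. Take dot products:
  L(u, v) = r_uu · N̂ = 0,
  M(u, v) = r_uv · N̂ = 2/sqrt(4*u^2 + 4*v^2 + 1),
  N(u, v) = r_vv · N̂ = 0.
Evaluating at (u, v) = (7/2, 7/2):
  L = 0, M = 2*sqrt(11)/33, N = 0.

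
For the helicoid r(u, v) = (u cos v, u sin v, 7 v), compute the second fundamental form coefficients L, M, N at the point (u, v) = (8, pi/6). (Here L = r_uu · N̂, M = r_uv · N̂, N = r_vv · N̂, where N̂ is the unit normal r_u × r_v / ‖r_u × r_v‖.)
L = 0;  M = -7*sqrt(113)/113;  N = 0

Compute the unit normal N̂(u, v) = (7*sin(v)/sqrt(u^2 + 49), -7*cos(v)/sqrt(u^2 + 49), u/sqrt(u^2 + 49)), and the second partials r_uu, r_uv, r_vv. Take dot products:
  L(u, v) = r_uu · N̂ = 0,
  M(u, v) = r_uv · N̂ = -7/sqrt(u^2 + 49),
  N(u, v) = r_vv · N̂ = 0.
Evaluating at (u, v) = (8, pi/6):
  L = 0, M = -7*sqrt(113)/113, N = 0.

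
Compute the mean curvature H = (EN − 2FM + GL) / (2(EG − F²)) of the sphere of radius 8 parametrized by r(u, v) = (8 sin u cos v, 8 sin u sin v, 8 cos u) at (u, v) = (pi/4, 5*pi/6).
H = -1/8

With E = 64, F = 0, G = 64*sin(u)^2, L = -8*sin(u)/Abs(sin(u)), M = 0, N = -8*sin(u)^3/Abs(sin(u)), assemble
  H = (EN − 2FM + GL) / (2(EG − F²)) = -sin(u)/(8*Abs(sin(u))).
At (u, v) = (pi/4, 5*pi/6): H = -1/8.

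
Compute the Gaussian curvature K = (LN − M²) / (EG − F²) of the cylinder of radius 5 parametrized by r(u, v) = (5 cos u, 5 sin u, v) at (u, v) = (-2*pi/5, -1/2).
K = 0

Coefficients of the first fundamental form: E = 25, F = 0, G = 1.
Coefficients of the second fundamental form: L = -5, M = 0, N = 0.
Assemble K = (LN − M²)/(EG − F²) = 0. At (u, v) = (-2*pi/5, -1/2): K = 0.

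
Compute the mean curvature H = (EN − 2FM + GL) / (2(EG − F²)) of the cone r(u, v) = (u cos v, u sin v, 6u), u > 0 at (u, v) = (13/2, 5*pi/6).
H = 6*sqrt(37)/481

With E = 37, F = 0, G = u^2, L = 0, M = 0, N = 6*sqrt(37)*u^2/(37*Abs(u)), assemble
  H = (EN − 2FM + GL) / (2(EG − F²)) = 3*sqrt(37)/(37*Abs(u)).
At (u, v) = (13/2, 5*pi/6): H = 6*sqrt(37)/481.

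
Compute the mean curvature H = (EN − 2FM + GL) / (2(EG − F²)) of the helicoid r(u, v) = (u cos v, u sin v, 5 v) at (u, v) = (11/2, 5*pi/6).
H = 0

With E = 1, F = 0, G = u^2 + 25, L = 0, M = -5/sqrt(u^2 + 25), N = 0, assemble
  H = (EN − 2FM + GL) / (2(EG − F²)) = 0.
At (u, v) = (11/2, 5*pi/6): H = 0.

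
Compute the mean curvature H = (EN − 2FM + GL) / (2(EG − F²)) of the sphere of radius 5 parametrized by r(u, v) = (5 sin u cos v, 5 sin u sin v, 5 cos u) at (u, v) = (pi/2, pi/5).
H = -1/5

With E = 25, F = 0, G = 25*sin(u)^2, L = -5*sin(u)/Abs(sin(u)), M = 0, N = -5*sin(u)^3/Abs(sin(u)), assemble
  H = (EN − 2FM + GL) / (2(EG − F²)) = -sin(u)/(5*Abs(sin(u))).
At (u, v) = (pi/2, pi/5): H = -1/5.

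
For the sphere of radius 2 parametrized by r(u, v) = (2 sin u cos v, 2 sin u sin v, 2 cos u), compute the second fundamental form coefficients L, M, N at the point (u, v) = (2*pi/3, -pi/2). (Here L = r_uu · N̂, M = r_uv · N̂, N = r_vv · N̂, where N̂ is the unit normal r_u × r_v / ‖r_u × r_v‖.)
L = -2;  M = 0;  N = -3/2

Compute the unit normal N̂(u, v) = (sin(u)^2*cos(v)/Abs(sin(u)), sin(u)^2*sin(v)/Abs(sin(u)), sin(2*u)/(2*Abs(sin(u)))), and the second partials r_uu, r_uv, r_vv. Take dot products:
  L(u, v) = r_uu · N̂ = -2*sin(u)/Abs(sin(u)),
  M(u, v) = r_uv · N̂ = 0,
  N(u, v) = r_vv · N̂ = -2*sin(u)^3/Abs(sin(u)).
Evaluating at (u, v) = (2*pi/3, -pi/2):
  L = -2, M = 0, N = -3/2.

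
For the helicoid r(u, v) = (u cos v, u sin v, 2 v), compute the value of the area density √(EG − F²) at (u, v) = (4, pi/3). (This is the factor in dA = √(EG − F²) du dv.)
√(EG − F²)|_{(4, pi/3)} = 2*sqrt(5)

E = 1, F = 0, G = u^2 + 4, so EG − F² = u^2 + 4. Taking the positive square root: √(EG − F²) = sqrt(u^2 + 4). At (u, v) = (4, pi/3): 2*sqrt(5).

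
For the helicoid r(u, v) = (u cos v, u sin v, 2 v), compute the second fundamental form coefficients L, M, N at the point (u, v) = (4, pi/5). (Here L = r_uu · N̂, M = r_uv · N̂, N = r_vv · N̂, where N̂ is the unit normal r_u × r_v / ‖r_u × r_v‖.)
L = 0;  M = -sqrt(5)/5;  N = 0

Compute the unit normal N̂(u, v) = (2*sin(v)/sqrt(u^2 + 4), -2*cos(v)/sqrt(u^2 + 4), u/sqrt(u^2 + 4)), and the second partials r_uu, r_uv, r_vv. Take dot products:
  L(u, v) = r_uu · N̂ = 0,
  M(u, v) = r_uv · N̂ = -2/sqrt(u^2 + 4),
  N(u, v) = r_vv · N̂ = 0.
Evaluating at (u, v) = (4, pi/5):
  L = 0, M = -sqrt(5)/5, N = 0.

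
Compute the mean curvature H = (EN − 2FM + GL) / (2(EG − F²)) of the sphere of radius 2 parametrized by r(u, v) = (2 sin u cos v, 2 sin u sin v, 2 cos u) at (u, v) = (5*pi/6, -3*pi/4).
H = -1/2

With E = 4, F = 0, G = 4*sin(u)^2, L = -2*sin(u)/Abs(sin(u)), M = 0, N = -2*sin(u)^3/Abs(sin(u)), assemble
  H = (EN − 2FM + GL) / (2(EG − F²)) = -sin(u)/(2*Abs(sin(u))).
At (u, v) = (5*pi/6, -3*pi/4): H = -1/2.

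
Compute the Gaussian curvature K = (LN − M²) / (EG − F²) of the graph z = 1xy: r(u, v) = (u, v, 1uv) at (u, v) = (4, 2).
K = -1/441

Coefficients of the first fundamental form: E = v^2 + 1, F = u*v, G = u^2 + 1.
Coefficients of the second fundamental form: L = 0, M = 1/sqrt(u^2 + v^2 + 1), N = 0.
Assemble K = (LN − M²)/(EG − F²) = 1/((u^2*v^2 - (u^2 + 1)*(v^2 + 1))*(u^2 + v^2 + 1)). At (u, v) = (4, 2): K = -1/441.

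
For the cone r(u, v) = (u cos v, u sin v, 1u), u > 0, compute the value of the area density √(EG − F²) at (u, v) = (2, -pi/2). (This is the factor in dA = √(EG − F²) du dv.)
√(EG − F²)|_{(2, -pi/2)} = 2*sqrt(2)

E = 2, F = 0, G = u^2, so EG − F² = 2*u^2. Taking the positive square root: √(EG − F²) = sqrt(2)*Abs(u). At (u, v) = (2, -pi/2): 2*sqrt(2).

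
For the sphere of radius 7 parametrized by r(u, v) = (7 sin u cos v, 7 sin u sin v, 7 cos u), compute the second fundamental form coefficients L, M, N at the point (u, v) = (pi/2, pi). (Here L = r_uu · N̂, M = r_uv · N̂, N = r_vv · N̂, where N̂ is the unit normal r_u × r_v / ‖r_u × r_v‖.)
L = -7;  M = 0;  N = -7

Compute the unit normal N̂(u, v) = (sin(u)^2*cos(v)/Abs(sin(u)), sin(u)^2*sin(v)/Abs(sin(u)), sin(2*u)/(2*Abs(sin(u)))), and the second partials r_uu, r_uv, r_vv. Take dot products:
  L(u, v) = r_uu · N̂ = -7*sin(u)/Abs(sin(u)),
  M(u, v) = r_uv · N̂ = 0,
  N(u, v) = r_vv · N̂ = -7*sin(u)^3/Abs(sin(u)).
Evaluating at (u, v) = (pi/2, pi):
  L = -7, M = 0, N = -7.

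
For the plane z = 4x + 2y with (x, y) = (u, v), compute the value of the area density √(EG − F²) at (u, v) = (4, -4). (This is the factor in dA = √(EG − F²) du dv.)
√(EG − F²)|_{(4, -4)} = sqrt(21)

E = 17, F = 8, G = 5, so EG − F² = 21. Taking the positive square root: √(EG − F²) = sqrt(21). At (u, v) = (4, -4): sqrt(21).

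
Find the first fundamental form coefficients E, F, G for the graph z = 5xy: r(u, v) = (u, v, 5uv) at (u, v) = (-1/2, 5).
E = 626;  F = -125/2;  G = 29/4

Partials: r_u = (1, 0, 5*v), r_v = (0, 1, 5*u). As functions of (u, v):
  E = r_u · r_u = 25*v^2 + 1,
  F = r_u · r_v = 25*u*v,
  G = r_v · r_v = 25*u^2 + 1.
Evaluating at (u, v) = (-1/2, 5): E = 626, F = -125/2, G = 29/4.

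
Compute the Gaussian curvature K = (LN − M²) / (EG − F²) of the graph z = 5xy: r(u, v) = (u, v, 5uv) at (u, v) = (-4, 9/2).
K = -400/13169641

Coefficients of the first fundamental form: E = 25*v^2 + 1, F = 25*u*v, G = 25*u^2 + 1.
Coefficients of the second fundamental form: L = 0, M = 5/sqrt(25*u^2 + 25*v^2 + 1), N = 0.
Assemble K = (LN − M²)/(EG − F²) = -25/(625*u^4 + 1250*u^2*v^2 + 50*u^2 + 625*v^4 + 50*v^2 + 1). At (u, v) = (-4, 9/2): K = -400/13169641.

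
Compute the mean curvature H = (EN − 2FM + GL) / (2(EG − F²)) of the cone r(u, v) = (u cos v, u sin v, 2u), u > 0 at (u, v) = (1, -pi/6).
H = sqrt(5)/5

With E = 5, F = 0, G = u^2, L = 0, M = 0, N = 2*sqrt(5)*u^2/(5*Abs(u)), assemble
  H = (EN − 2FM + GL) / (2(EG − F²)) = sqrt(5)/(5*Abs(u)).
At (u, v) = (1, -pi/6): H = sqrt(5)/5.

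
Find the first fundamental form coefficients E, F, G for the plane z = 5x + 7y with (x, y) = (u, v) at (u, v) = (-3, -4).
E = 26;  F = 35;  G = 50

Partials: r_u = (1, 0, 5), r_v = (0, 1, 7). As functions of (u, v):
  E = r_u · r_u = 26,
  F = r_u · r_v = 35,
  G = r_v · r_v = 50.
Evaluating at (u, v) = (-3, -4): E = 26, F = 35, G = 50.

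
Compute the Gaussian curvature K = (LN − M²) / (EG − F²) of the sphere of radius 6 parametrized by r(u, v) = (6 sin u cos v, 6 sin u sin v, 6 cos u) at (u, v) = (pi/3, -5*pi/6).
K = 1/36

Coefficients of the first fundamental form: E = 36, F = 0, G = 36*sin(u)^2.
Coefficients of the second fundamental form: L = -6*sin(u)/Abs(sin(u)), M = 0, N = -6*sin(u)^3/Abs(sin(u)).
Assemble K = (LN − M²)/(EG − F²) = 1/36. At (u, v) = (pi/3, -5*pi/6): K = 1/36.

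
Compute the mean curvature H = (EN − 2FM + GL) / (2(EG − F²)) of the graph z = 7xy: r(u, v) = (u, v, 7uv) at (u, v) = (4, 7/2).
H = -38416*sqrt(5541)/30702681

With E = 49*v^2 + 1, F = 49*u*v, G = 49*u^2 + 1, L = 0, M = 7/sqrt(49*u^2 + 49*v^2 + 1), N = 0, assemble
  H = (EN − 2FM + GL) / (2(EG − F²)) = -343*u*v/(49*u^2 + 49*v^2 + 1)^(3/2).
At (u, v) = (4, 7/2): H = -38416*sqrt(5541)/30702681.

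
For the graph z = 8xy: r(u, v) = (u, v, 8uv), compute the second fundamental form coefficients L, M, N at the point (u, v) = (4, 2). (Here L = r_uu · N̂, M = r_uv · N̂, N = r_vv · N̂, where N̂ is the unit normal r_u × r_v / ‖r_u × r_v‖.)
L = 0;  M = 8*sqrt(1281)/1281;  N = 0

Compute the unit normal N̂(u, v) = (-8*v/sqrt(64*u^2 + 64*v^2 + 1), -8*u/sqrt(64*u^2 + 64*v^2 + 1), 1/sqrt(64*u^2 + 64*v^2 + 1)), and the second partials r_uu, r_uv, r_vv. Take dot products:
  L(u, v) = r_uu · N̂ = 0,
  M(u, v) = r_uv · N̂ = 8/sqrt(64*u^2 + 64*v^2 + 1),
  N(u, v) = r_vv · N̂ = 0.
Evaluating at (u, v) = (4, 2):
  L = 0, M = 8*sqrt(1281)/1281, N = 0.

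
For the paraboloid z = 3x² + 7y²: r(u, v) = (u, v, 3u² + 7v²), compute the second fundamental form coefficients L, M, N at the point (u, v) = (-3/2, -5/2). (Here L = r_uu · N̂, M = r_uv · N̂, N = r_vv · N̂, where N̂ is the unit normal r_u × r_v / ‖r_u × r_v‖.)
L = 6*sqrt(1307)/1307;  M = 0;  N = 14*sqrt(1307)/1307

Compute the unit normal N̂(u, v) = (-6*u/sqrt(36*u^2 + 196*v^2 + 1), -14*v/sqrt(36*u^2 + 196*v^2 + 1), 1/sqrt(36*u^2 + 196*v^2 + 1)), and the second partials r_uu, r_uv, r_vv. Take dot products:
  L(u, v) = r_uu · N̂ = 6/sqrt(36*u^2 + 196*v^2 + 1),
  M(u, v) = r_uv · N̂ = 0,
  N(u, v) = r_vv · N̂ = 14/sqrt(36*u^2 + 196*v^2 + 1).
Evaluating at (u, v) = (-3/2, -5/2):
  L = 6*sqrt(1307)/1307, M = 0, N = 14*sqrt(1307)/1307.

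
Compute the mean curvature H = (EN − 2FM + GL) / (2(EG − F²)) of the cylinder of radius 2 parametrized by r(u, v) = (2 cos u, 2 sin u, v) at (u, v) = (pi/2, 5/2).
H = -1/4

With E = 4, F = 0, G = 1, L = -2, M = 0, N = 0, assemble
  H = (EN − 2FM + GL) / (2(EG − F²)) = -1/4.
At (u, v) = (pi/2, 5/2): H = -1/4.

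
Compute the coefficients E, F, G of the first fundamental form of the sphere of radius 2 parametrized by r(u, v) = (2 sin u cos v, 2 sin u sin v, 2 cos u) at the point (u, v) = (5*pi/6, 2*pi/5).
E = 4;  F = 0;  G = 1

Partials: r_u = (2*cos(u)*cos(v), 2*sin(v)*cos(u), -2*sin(u)), r_v = (-2*sin(u)*sin(v), 2*sin(u)*cos(v), 0). As functions of (u, v):
  E = r_u · r_u = 4,
  F = r_u · r_v = 0,
  G = r_v · r_v = 4*sin(u)^2.
Evaluating at (u, v) = (5*pi/6, 2*pi/5): E = 4, F = 0, G = 1.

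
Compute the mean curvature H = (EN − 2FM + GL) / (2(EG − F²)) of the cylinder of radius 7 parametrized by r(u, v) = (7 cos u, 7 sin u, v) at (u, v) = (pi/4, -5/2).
H = -1/14

With E = 49, F = 0, G = 1, L = -7, M = 0, N = 0, assemble
  H = (EN − 2FM + GL) / (2(EG − F²)) = -1/14.
At (u, v) = (pi/4, -5/2): H = -1/14.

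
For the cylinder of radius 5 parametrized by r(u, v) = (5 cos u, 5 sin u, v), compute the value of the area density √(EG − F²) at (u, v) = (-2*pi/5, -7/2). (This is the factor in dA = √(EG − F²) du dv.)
√(EG − F²)|_{(-2*pi/5, -7/2)} = 5

E = 25, F = 0, G = 1, so EG − F² = 25. Taking the positive square root: √(EG − F²) = 5. At (u, v) = (-2*pi/5, -7/2): 5.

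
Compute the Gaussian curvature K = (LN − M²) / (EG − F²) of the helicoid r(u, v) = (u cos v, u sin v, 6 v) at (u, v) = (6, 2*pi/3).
K = -1/144

Coefficients of the first fundamental form: E = 1, F = 0, G = u^2 + 36.
Coefficients of the second fundamental form: L = 0, M = -6/sqrt(u^2 + 36), N = 0.
Assemble K = (LN − M²)/(EG − F²) = -36/(u^2 + 36)^2. At (u, v) = (6, 2*pi/3): K = -1/144.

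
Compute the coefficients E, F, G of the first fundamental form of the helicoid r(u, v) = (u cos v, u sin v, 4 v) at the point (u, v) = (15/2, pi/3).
E = 1;  F = 0;  G = 289/4

Partials: r_u = (cos(v), sin(v), 0), r_v = (-u*sin(v), u*cos(v), 4). As functions of (u, v):
  E = r_u · r_u = 1,
  F = r_u · r_v = 0,
  G = r_v · r_v = u^2 + 16.
Evaluating at (u, v) = (15/2, pi/3): E = 1, F = 0, G = 289/4.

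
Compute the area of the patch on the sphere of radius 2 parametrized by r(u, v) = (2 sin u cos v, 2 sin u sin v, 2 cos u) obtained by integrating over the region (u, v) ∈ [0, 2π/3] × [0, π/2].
Area = 3*pi

Area = ∫∫ √(EG − F²) du dv with √(EG − F²) = 4*Abs(sin(u)). Integrating over [0, 2π/3] × [0, π/2] gives 3*pi.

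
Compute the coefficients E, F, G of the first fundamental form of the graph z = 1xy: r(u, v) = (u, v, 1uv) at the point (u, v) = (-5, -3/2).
E = 13/4;  F = 15/2;  G = 26

Partials: r_u = (1, 0, v), r_v = (0, 1, u). As functions of (u, v):
  E = r_u · r_u = v^2 + 1,
  F = r_u · r_v = u*v,
  G = r_v · r_v = u^2 + 1.
Evaluating at (u, v) = (-5, -3/2): E = 13/4, F = 15/2, G = 26.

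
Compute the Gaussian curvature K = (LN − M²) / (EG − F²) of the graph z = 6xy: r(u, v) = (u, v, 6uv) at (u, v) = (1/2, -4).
K = -9/85849

Coefficients of the first fundamental form: E = 36*v^2 + 1, F = 36*u*v, G = 36*u^2 + 1.
Coefficients of the second fundamental form: L = 0, M = 6/sqrt(36*u^2 + 36*v^2 + 1), N = 0.
Assemble K = (LN − M²)/(EG − F²) = -36/(1296*u^4 + 2592*u^2*v^2 + 72*u^2 + 1296*v^4 + 72*v^2 + 1). At (u, v) = (1/2, -4): K = -9/85849.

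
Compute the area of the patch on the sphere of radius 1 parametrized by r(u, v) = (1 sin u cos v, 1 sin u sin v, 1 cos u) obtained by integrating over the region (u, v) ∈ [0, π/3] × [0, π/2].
Area = pi/4

Area = ∫∫ √(EG − F²) du dv with √(EG − F²) = Abs(sin(u)). Integrating over [0, π/3] × [0, π/2] gives pi/4.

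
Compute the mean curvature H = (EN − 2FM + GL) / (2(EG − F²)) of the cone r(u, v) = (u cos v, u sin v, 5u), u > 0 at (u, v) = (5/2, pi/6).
H = sqrt(26)/26

With E = 26, F = 0, G = u^2, L = 0, M = 0, N = 5*sqrt(26)*u^2/(26*Abs(u)), assemble
  H = (EN − 2FM + GL) / (2(EG − F²)) = 5*sqrt(26)/(52*Abs(u)).
At (u, v) = (5/2, pi/6): H = sqrt(26)/26.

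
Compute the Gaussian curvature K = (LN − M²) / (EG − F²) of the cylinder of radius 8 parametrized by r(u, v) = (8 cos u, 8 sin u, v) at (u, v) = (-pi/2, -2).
K = 0

Coefficients of the first fundamental form: E = 64, F = 0, G = 1.
Coefficients of the second fundamental form: L = -8, M = 0, N = 0.
Assemble K = (LN − M²)/(EG − F²) = 0. At (u, v) = (-pi/2, -2): K = 0.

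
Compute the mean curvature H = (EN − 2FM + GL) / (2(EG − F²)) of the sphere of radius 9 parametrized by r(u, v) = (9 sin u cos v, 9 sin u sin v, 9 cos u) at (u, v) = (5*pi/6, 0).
H = -1/9

With E = 81, F = 0, G = 81*sin(u)^2, L = -9*sin(u)/Abs(sin(u)), M = 0, N = -9*sin(u)^3/Abs(sin(u)), assemble
  H = (EN − 2FM + GL) / (2(EG − F²)) = -sin(u)/(9*Abs(sin(u))).
At (u, v) = (5*pi/6, 0): H = -1/9.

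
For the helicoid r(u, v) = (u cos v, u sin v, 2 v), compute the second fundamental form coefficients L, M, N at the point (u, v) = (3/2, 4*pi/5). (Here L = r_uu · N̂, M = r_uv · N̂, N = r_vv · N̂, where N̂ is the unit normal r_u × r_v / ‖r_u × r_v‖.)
L = 0;  M = -4/5;  N = 0

Compute the unit normal N̂(u, v) = (2*sin(v)/sqrt(u^2 + 4), -2*cos(v)/sqrt(u^2 + 4), u/sqrt(u^2 + 4)), and the second partials r_uu, r_uv, r_vv. Take dot products:
  L(u, v) = r_uu · N̂ = 0,
  M(u, v) = r_uv · N̂ = -2/sqrt(u^2 + 4),
  N(u, v) = r_vv · N̂ = 0.
Evaluating at (u, v) = (3/2, 4*pi/5):
  L = 0, M = -4/5, N = 0.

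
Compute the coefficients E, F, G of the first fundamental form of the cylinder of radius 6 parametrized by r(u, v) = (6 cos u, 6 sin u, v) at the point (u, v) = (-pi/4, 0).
E = 36;  F = 0;  G = 1

Partials: r_u = (-6*sin(u), 6*cos(u), 0), r_v = (0, 0, 1). As functions of (u, v):
  E = r_u · r_u = 36,
  F = r_u · r_v = 0,
  G = r_v · r_v = 1.
Evaluating at (u, v) = (-pi/4, 0): E = 36, F = 0, G = 1.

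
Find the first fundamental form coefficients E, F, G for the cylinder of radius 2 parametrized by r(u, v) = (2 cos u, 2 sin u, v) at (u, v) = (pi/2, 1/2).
E = 4;  F = 0;  G = 1

Partials: r_u = (-2*sin(u), 2*cos(u), 0), r_v = (0, 0, 1). As functions of (u, v):
  E = r_u · r_u = 4,
  F = r_u · r_v = 0,
  G = r_v · r_v = 1.
Evaluating at (u, v) = (pi/2, 1/2): E = 4, F = 0, G = 1.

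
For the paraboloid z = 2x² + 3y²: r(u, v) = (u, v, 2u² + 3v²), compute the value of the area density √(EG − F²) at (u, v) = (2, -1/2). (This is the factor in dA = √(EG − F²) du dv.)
√(EG − F²)|_{(2, -1/2)} = sqrt(74)

E = 16*u^2 + 1, F = 24*u*v, G = 36*v^2 + 1, so EG − F² = 16*u^2 + 36*v^2 + 1. Taking the positive square root: √(EG − F²) = sqrt(16*u^2 + 36*v^2 + 1). At (u, v) = (2, -1/2): sqrt(74).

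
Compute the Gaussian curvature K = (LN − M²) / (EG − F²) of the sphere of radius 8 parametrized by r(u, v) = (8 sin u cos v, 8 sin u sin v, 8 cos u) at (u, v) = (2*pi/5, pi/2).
K = 1/64

Coefficients of the first fundamental form: E = 64, F = 0, G = 64*sin(u)^2.
Coefficients of the second fundamental form: L = -8*sin(u)/Abs(sin(u)), M = 0, N = -8*sin(u)^3/Abs(sin(u)).
Assemble K = (LN − M²)/(EG − F²) = 1/64. At (u, v) = (2*pi/5, pi/2): K = 1/64.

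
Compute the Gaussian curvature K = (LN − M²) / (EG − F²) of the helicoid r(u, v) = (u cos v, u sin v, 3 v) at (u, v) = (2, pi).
K = -9/169

Coefficients of the first fundamental form: E = 1, F = 0, G = u^2 + 9.
Coefficients of the second fundamental form: L = 0, M = -3/sqrt(u^2 + 9), N = 0.
Assemble K = (LN − M²)/(EG − F²) = -9/(u^2 + 9)^2. At (u, v) = (2, pi): K = -9/169.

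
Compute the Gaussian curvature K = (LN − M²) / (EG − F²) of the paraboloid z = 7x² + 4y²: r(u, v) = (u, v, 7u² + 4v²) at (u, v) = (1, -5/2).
K = 112/356409

Coefficients of the first fundamental form: E = 196*u^2 + 1, F = 112*u*v, G = 64*v^2 + 1.
Coefficients of the second fundamental form: L = 14/sqrt(196*u^2 + 64*v^2 + 1), M = 0, N = 8/sqrt(196*u^2 + 64*v^2 + 1).
Assemble K = (LN − M²)/(EG − F²) = 112/(38416*u^4 + 25088*u^2*v^2 + 392*u^2 + 4096*v^4 + 128*v^2 + 1). At (u, v) = (1, -5/2): K = 112/356409.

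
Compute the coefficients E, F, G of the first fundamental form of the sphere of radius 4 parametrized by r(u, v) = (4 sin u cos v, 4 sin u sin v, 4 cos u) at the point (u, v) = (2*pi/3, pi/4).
E = 16;  F = 0;  G = 12

Partials: r_u = (4*cos(u)*cos(v), 4*sin(v)*cos(u), -4*sin(u)), r_v = (-4*sin(u)*sin(v), 4*sin(u)*cos(v), 0). As functions of (u, v):
  E = r_u · r_u = 16,
  F = r_u · r_v = 0,
  G = r_v · r_v = 16*sin(u)^2.
Evaluating at (u, v) = (2*pi/3, pi/4): E = 16, F = 0, G = 12.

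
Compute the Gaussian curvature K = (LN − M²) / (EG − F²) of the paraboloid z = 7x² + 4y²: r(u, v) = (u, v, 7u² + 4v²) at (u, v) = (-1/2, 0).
K = 28/625

Coefficients of the first fundamental form: E = 196*u^2 + 1, F = 112*u*v, G = 64*v^2 + 1.
Coefficients of the second fundamental form: L = 14/sqrt(196*u^2 + 64*v^2 + 1), M = 0, N = 8/sqrt(196*u^2 + 64*v^2 + 1).
Assemble K = (LN − M²)/(EG − F²) = 112/(38416*u^4 + 25088*u^2*v^2 + 392*u^2 + 4096*v^4 + 128*v^2 + 1). At (u, v) = (-1/2, 0): K = 28/625.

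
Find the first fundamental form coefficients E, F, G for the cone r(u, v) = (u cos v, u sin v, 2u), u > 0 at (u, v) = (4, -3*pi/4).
E = 5;  F = 0;  G = 16

Partials: r_u = (cos(v), sin(v), 2), r_v = (-u*sin(v), u*cos(v), 0). As functions of (u, v):
  E = r_u · r_u = 5,
  F = r_u · r_v = 0,
  G = r_v · r_v = u^2.
Evaluating at (u, v) = (4, -3*pi/4): E = 5, F = 0, G = 16.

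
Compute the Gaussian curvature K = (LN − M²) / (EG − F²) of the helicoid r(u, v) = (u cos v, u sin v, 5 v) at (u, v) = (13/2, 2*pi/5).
K = -400/72361

Coefficients of the first fundamental form: E = 1, F = 0, G = u^2 + 25.
Coefficients of the second fundamental form: L = 0, M = -5/sqrt(u^2 + 25), N = 0.
Assemble K = (LN − M²)/(EG − F²) = -25/(u^2 + 25)^2. At (u, v) = (13/2, 2*pi/5): K = -400/72361.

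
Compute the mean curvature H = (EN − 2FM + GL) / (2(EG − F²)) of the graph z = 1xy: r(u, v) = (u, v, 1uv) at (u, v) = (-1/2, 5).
H = 4*sqrt(105)/2205

With E = v^2 + 1, F = u*v, G = u^2 + 1, L = 0, M = 1/sqrt(u^2 + v^2 + 1), N = 0, assemble
  H = (EN − 2FM + GL) / (2(EG − F²)) = -u*v/(u^2 + v^2 + 1)^(3/2).
At (u, v) = (-1/2, 5): H = 4*sqrt(105)/2205.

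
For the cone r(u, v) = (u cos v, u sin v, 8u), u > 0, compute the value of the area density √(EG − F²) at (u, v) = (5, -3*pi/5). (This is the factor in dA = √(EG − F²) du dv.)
√(EG − F²)|_{(5, -3*pi/5)} = 5*sqrt(65)

E = 65, F = 0, G = u^2, so EG − F² = 65*u^2. Taking the positive square root: √(EG − F²) = sqrt(65)*Abs(u). At (u, v) = (5, -3*pi/5): 5*sqrt(65).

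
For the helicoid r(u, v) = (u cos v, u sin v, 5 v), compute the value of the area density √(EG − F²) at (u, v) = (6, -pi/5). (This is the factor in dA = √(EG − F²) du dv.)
√(EG − F²)|_{(6, -pi/5)} = sqrt(61)

E = 1, F = 0, G = u^2 + 25, so EG − F² = u^2 + 25. Taking the positive square root: √(EG − F²) = sqrt(u^2 + 25). At (u, v) = (6, -pi/5): sqrt(61).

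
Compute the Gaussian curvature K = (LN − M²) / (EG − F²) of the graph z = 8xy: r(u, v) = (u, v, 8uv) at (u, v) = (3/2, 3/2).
K = -64/83521

Coefficients of the first fundamental form: E = 64*v^2 + 1, F = 64*u*v, G = 64*u^2 + 1.
Coefficients of the second fundamental form: L = 0, M = 8/sqrt(64*u^2 + 64*v^2 + 1), N = 0.
Assemble K = (LN − M²)/(EG − F²) = -64/(4096*u^4 + 8192*u^2*v^2 + 128*u^2 + 4096*v^4 + 128*v^2 + 1). At (u, v) = (3/2, 3/2): K = -64/83521.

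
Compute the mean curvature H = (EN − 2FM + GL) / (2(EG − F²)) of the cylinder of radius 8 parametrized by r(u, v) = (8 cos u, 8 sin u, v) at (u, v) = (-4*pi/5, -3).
H = -1/16

With E = 64, F = 0, G = 1, L = -8, M = 0, N = 0, assemble
  H = (EN − 2FM + GL) / (2(EG − F²)) = -1/16.
At (u, v) = (-4*pi/5, -3): H = -1/16.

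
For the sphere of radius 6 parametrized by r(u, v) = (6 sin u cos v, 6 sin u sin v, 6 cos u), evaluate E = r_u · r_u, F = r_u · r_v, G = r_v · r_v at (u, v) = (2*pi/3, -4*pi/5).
E = 36;  F = 0;  G = 27

Partials: r_u = (6*cos(u)*cos(v), 6*sin(v)*cos(u), -6*sin(u)), r_v = (-6*sin(u)*sin(v), 6*sin(u)*cos(v), 0). As functions of (u, v):
  E = r_u · r_u = 36,
  F = r_u · r_v = 0,
  G = r_v · r_v = 36*sin(u)^2.
Evaluating at (u, v) = (2*pi/3, -4*pi/5): E = 36, F = 0, G = 27.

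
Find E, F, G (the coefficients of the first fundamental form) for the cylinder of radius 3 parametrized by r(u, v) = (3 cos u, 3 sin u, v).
E = 9;  F = 0;  G = 1

Compute partials: r_u = (-3*sin(u), 3*cos(u), 0), r_v = (0, 0, 1). Then
  E = r_u · r_u = 9,
  F = r_u · r_v = 0,
  G = r_v · r_v = 1.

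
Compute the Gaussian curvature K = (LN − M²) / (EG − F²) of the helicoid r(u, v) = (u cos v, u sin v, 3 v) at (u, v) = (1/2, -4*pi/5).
K = -144/1369

Coefficients of the first fundamental form: E = 1, F = 0, G = u^2 + 9.
Coefficients of the second fundamental form: L = 0, M = -3/sqrt(u^2 + 9), N = 0.
Assemble K = (LN − M²)/(EG − F²) = -9/(u^2 + 9)^2. At (u, v) = (1/2, -4*pi/5): K = -144/1369.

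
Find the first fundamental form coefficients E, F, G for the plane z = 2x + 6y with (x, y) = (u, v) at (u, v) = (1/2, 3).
E = 5;  F = 12;  G = 37

Partials: r_u = (1, 0, 2), r_v = (0, 1, 6). As functions of (u, v):
  E = r_u · r_u = 5,
  F = r_u · r_v = 12,
  G = r_v · r_v = 37.
Evaluating at (u, v) = (1/2, 3): E = 5, F = 12, G = 37.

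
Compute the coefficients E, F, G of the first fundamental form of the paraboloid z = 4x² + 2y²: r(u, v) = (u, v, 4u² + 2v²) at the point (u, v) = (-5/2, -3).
E = 401;  F = 240;  G = 145

Partials: r_u = (1, 0, 8*u), r_v = (0, 1, 4*v). As functions of (u, v):
  E = r_u · r_u = 64*u^2 + 1,
  F = r_u · r_v = 32*u*v,
  G = r_v · r_v = 16*v^2 + 1.
Evaluating at (u, v) = (-5/2, -3): E = 401, F = 240, G = 145.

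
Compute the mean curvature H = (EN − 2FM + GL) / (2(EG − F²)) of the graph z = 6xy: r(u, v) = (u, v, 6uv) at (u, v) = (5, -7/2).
H = 945*sqrt(1342)/450241

With E = 36*v^2 + 1, F = 36*u*v, G = 36*u^2 + 1, L = 0, M = 6/sqrt(36*u^2 + 36*v^2 + 1), N = 0, assemble
  H = (EN − 2FM + GL) / (2(EG − F²)) = -216*u*v/(36*u^2 + 36*v^2 + 1)^(3/2).
At (u, v) = (5, -7/2): H = 945*sqrt(1342)/450241.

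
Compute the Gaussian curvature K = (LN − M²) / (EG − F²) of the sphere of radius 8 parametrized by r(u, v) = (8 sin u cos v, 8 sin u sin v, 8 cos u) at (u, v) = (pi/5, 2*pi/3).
K = 1/64

Coefficients of the first fundamental form: E = 64, F = 0, G = 64*sin(u)^2.
Coefficients of the second fundamental form: L = -8*sin(u)/Abs(sin(u)), M = 0, N = -8*sin(u)^3/Abs(sin(u)).
Assemble K = (LN − M²)/(EG − F²) = 1/64. At (u, v) = (pi/5, 2*pi/3): K = 1/64.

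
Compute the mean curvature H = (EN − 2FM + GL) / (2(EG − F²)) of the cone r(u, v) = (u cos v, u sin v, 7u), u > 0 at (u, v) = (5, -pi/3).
H = 7*sqrt(2)/100

With E = 50, F = 0, G = u^2, L = 0, M = 0, N = 7*sqrt(2)*u^2/(10*Abs(u)), assemble
  H = (EN − 2FM + GL) / (2(EG − F²)) = 7*sqrt(2)/(20*Abs(u)).
At (u, v) = (5, -pi/3): H = 7*sqrt(2)/100.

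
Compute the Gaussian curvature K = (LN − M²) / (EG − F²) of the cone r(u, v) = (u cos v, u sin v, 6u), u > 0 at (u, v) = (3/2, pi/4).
K = 0

Coefficients of the first fundamental form: E = 37, F = 0, G = u^2.
Coefficients of the second fundamental form: L = 0, M = 0, N = 6*sqrt(37)*u^2/(37*Abs(u)).
Assemble K = (LN − M²)/(EG − F²) = 0. At (u, v) = (3/2, pi/4): K = 0.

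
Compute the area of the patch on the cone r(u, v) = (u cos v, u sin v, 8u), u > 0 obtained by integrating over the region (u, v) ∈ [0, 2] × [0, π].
Area = 2*sqrt(65)*pi

Area = ∫∫ √(EG − F²) du dv with √(EG − F²) = sqrt(65)*Abs(u). Integrating over [0, 2] × [0, π] gives 2*sqrt(65)*pi.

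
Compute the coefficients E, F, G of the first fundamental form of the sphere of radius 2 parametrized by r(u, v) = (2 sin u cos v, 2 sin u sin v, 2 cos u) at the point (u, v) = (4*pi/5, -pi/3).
E = 4;  F = 0;  G = 5/2 - sqrt(5)/2

Partials: r_u = (2*cos(u)*cos(v), 2*sin(v)*cos(u), -2*sin(u)), r_v = (-2*sin(u)*sin(v), 2*sin(u)*cos(v), 0). As functions of (u, v):
  E = r_u · r_u = 4,
  F = r_u · r_v = 0,
  G = r_v · r_v = 4*sin(u)^2.
Evaluating at (u, v) = (4*pi/5, -pi/3): E = 4, F = 0, G = 5/2 - sqrt(5)/2.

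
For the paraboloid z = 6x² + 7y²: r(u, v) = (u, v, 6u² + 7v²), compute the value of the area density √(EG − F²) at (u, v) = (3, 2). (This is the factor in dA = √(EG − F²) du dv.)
√(EG − F²)|_{(3, 2)} = sqrt(2081)

E = 144*u^2 + 1, F = 168*u*v, G = 196*v^2 + 1, so EG − F² = 144*u^2 + 196*v^2 + 1. Taking the positive square root: √(EG − F²) = sqrt(144*u^2 + 196*v^2 + 1). At (u, v) = (3, 2): sqrt(2081).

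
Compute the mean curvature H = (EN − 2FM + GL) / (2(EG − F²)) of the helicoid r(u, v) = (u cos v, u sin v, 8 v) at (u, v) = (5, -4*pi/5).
H = 0

With E = 1, F = 0, G = u^2 + 64, L = 0, M = -8/sqrt(u^2 + 64), N = 0, assemble
  H = (EN − 2FM + GL) / (2(EG − F²)) = 0.
At (u, v) = (5, -4*pi/5): H = 0.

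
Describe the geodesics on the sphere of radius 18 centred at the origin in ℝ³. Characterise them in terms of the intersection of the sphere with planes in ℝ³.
Geodesics on the sphere of radius 18 are great circles — circles of radius 18 obtained as the intersection of the sphere with planes through the origin (the centre of the sphere).

A curve α(t) of nonzero constant speed on the sphere of radius 18 is a geodesic iff its acceleration α̈ is everywhere normal to the surface, i.e. parallel to the radial vector α(t). Then d/dt(α × α̇) = α̇ × α̇ + α × α̈ = 0, so α × α̇ is a constant vector n ≠ 0 and α(t) · n = 0 for all t: α lies in the plane through the origin with normal n. The intersection of that plane with the sphere is a circle of radius 18 (a great circle). Conversely, a great circle traversed at constant speed has centripetal acceleration pointing at the origin, hence normal to the sphere, so every great circle is a geodesic.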